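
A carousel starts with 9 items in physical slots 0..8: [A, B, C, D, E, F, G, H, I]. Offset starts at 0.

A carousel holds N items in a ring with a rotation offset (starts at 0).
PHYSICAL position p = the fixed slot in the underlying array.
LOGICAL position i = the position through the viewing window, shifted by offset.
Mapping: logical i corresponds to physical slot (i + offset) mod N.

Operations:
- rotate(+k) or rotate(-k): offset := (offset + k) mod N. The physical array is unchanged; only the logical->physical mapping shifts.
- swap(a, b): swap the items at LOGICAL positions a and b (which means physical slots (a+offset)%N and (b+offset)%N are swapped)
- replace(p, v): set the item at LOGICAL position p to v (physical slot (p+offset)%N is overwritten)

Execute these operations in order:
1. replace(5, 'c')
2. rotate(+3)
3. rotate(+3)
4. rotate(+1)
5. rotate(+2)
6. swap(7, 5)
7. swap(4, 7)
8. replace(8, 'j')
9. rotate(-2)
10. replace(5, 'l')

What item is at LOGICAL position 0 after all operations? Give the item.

After op 1 (replace(5, 'c')): offset=0, physical=[A,B,C,D,E,c,G,H,I], logical=[A,B,C,D,E,c,G,H,I]
After op 2 (rotate(+3)): offset=3, physical=[A,B,C,D,E,c,G,H,I], logical=[D,E,c,G,H,I,A,B,C]
After op 3 (rotate(+3)): offset=6, physical=[A,B,C,D,E,c,G,H,I], logical=[G,H,I,A,B,C,D,E,c]
After op 4 (rotate(+1)): offset=7, physical=[A,B,C,D,E,c,G,H,I], logical=[H,I,A,B,C,D,E,c,G]
After op 5 (rotate(+2)): offset=0, physical=[A,B,C,D,E,c,G,H,I], logical=[A,B,C,D,E,c,G,H,I]
After op 6 (swap(7, 5)): offset=0, physical=[A,B,C,D,E,H,G,c,I], logical=[A,B,C,D,E,H,G,c,I]
After op 7 (swap(4, 7)): offset=0, physical=[A,B,C,D,c,H,G,E,I], logical=[A,B,C,D,c,H,G,E,I]
After op 8 (replace(8, 'j')): offset=0, physical=[A,B,C,D,c,H,G,E,j], logical=[A,B,C,D,c,H,G,E,j]
After op 9 (rotate(-2)): offset=7, physical=[A,B,C,D,c,H,G,E,j], logical=[E,j,A,B,C,D,c,H,G]
After op 10 (replace(5, 'l')): offset=7, physical=[A,B,C,l,c,H,G,E,j], logical=[E,j,A,B,C,l,c,H,G]

Answer: E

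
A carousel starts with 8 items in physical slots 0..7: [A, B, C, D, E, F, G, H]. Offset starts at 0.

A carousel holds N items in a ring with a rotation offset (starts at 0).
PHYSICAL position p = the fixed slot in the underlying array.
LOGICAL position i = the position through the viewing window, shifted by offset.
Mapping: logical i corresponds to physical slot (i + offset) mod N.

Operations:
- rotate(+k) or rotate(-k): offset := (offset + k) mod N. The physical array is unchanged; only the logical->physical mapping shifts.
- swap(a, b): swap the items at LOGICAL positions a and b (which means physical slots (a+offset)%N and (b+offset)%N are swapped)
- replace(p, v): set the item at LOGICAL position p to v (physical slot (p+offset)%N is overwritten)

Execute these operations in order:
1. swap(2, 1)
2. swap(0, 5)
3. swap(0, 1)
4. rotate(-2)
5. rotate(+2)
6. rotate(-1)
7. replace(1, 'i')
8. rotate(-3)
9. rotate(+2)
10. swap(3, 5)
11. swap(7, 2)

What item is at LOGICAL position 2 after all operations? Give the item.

After op 1 (swap(2, 1)): offset=0, physical=[A,C,B,D,E,F,G,H], logical=[A,C,B,D,E,F,G,H]
After op 2 (swap(0, 5)): offset=0, physical=[F,C,B,D,E,A,G,H], logical=[F,C,B,D,E,A,G,H]
After op 3 (swap(0, 1)): offset=0, physical=[C,F,B,D,E,A,G,H], logical=[C,F,B,D,E,A,G,H]
After op 4 (rotate(-2)): offset=6, physical=[C,F,B,D,E,A,G,H], logical=[G,H,C,F,B,D,E,A]
After op 5 (rotate(+2)): offset=0, physical=[C,F,B,D,E,A,G,H], logical=[C,F,B,D,E,A,G,H]
After op 6 (rotate(-1)): offset=7, physical=[C,F,B,D,E,A,G,H], logical=[H,C,F,B,D,E,A,G]
After op 7 (replace(1, 'i')): offset=7, physical=[i,F,B,D,E,A,G,H], logical=[H,i,F,B,D,E,A,G]
After op 8 (rotate(-3)): offset=4, physical=[i,F,B,D,E,A,G,H], logical=[E,A,G,H,i,F,B,D]
After op 9 (rotate(+2)): offset=6, physical=[i,F,B,D,E,A,G,H], logical=[G,H,i,F,B,D,E,A]
After op 10 (swap(3, 5)): offset=6, physical=[i,D,B,F,E,A,G,H], logical=[G,H,i,D,B,F,E,A]
After op 11 (swap(7, 2)): offset=6, physical=[A,D,B,F,E,i,G,H], logical=[G,H,A,D,B,F,E,i]

Answer: A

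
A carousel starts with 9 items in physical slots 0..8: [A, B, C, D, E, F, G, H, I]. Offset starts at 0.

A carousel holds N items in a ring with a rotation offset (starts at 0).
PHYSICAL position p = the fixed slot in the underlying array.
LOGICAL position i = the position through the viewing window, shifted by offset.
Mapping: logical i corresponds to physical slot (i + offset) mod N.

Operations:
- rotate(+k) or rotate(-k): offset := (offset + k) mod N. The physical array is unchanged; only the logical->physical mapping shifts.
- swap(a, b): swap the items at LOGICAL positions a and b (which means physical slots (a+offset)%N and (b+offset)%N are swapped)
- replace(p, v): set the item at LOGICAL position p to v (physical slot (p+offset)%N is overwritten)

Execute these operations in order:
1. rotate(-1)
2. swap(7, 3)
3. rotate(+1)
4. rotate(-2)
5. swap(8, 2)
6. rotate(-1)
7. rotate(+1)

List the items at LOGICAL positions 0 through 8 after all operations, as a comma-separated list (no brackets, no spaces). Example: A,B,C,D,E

Answer: H,I,C,B,G,D,E,F,A

Derivation:
After op 1 (rotate(-1)): offset=8, physical=[A,B,C,D,E,F,G,H,I], logical=[I,A,B,C,D,E,F,G,H]
After op 2 (swap(7, 3)): offset=8, physical=[A,B,G,D,E,F,C,H,I], logical=[I,A,B,G,D,E,F,C,H]
After op 3 (rotate(+1)): offset=0, physical=[A,B,G,D,E,F,C,H,I], logical=[A,B,G,D,E,F,C,H,I]
After op 4 (rotate(-2)): offset=7, physical=[A,B,G,D,E,F,C,H,I], logical=[H,I,A,B,G,D,E,F,C]
After op 5 (swap(8, 2)): offset=7, physical=[C,B,G,D,E,F,A,H,I], logical=[H,I,C,B,G,D,E,F,A]
After op 6 (rotate(-1)): offset=6, physical=[C,B,G,D,E,F,A,H,I], logical=[A,H,I,C,B,G,D,E,F]
After op 7 (rotate(+1)): offset=7, physical=[C,B,G,D,E,F,A,H,I], logical=[H,I,C,B,G,D,E,F,A]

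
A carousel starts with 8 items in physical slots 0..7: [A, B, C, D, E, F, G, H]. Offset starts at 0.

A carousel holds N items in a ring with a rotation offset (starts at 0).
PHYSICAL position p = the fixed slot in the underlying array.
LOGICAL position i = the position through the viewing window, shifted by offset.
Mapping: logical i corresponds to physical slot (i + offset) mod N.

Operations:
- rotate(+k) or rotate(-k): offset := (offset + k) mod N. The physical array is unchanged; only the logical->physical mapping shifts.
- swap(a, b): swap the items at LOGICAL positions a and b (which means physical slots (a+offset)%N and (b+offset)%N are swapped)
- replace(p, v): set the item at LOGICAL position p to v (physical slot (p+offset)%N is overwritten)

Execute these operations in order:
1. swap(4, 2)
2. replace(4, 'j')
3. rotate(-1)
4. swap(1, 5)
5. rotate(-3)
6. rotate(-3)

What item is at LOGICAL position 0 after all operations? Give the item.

Answer: B

Derivation:
After op 1 (swap(4, 2)): offset=0, physical=[A,B,E,D,C,F,G,H], logical=[A,B,E,D,C,F,G,H]
After op 2 (replace(4, 'j')): offset=0, physical=[A,B,E,D,j,F,G,H], logical=[A,B,E,D,j,F,G,H]
After op 3 (rotate(-1)): offset=7, physical=[A,B,E,D,j,F,G,H], logical=[H,A,B,E,D,j,F,G]
After op 4 (swap(1, 5)): offset=7, physical=[j,B,E,D,A,F,G,H], logical=[H,j,B,E,D,A,F,G]
After op 5 (rotate(-3)): offset=4, physical=[j,B,E,D,A,F,G,H], logical=[A,F,G,H,j,B,E,D]
After op 6 (rotate(-3)): offset=1, physical=[j,B,E,D,A,F,G,H], logical=[B,E,D,A,F,G,H,j]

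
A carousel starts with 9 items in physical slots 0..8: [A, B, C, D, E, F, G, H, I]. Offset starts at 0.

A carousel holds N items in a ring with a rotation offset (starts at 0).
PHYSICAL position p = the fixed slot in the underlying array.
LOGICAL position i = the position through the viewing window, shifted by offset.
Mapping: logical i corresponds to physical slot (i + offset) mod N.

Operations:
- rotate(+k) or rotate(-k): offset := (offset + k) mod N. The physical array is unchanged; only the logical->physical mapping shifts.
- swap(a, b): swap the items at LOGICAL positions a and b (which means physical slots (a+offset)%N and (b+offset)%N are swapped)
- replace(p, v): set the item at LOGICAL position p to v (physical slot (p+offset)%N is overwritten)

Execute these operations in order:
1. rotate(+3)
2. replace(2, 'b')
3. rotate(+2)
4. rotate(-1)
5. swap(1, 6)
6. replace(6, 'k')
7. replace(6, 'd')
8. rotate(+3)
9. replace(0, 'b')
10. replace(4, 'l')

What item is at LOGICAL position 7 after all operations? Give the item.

Answer: B

Derivation:
After op 1 (rotate(+3)): offset=3, physical=[A,B,C,D,E,F,G,H,I], logical=[D,E,F,G,H,I,A,B,C]
After op 2 (replace(2, 'b')): offset=3, physical=[A,B,C,D,E,b,G,H,I], logical=[D,E,b,G,H,I,A,B,C]
After op 3 (rotate(+2)): offset=5, physical=[A,B,C,D,E,b,G,H,I], logical=[b,G,H,I,A,B,C,D,E]
After op 4 (rotate(-1)): offset=4, physical=[A,B,C,D,E,b,G,H,I], logical=[E,b,G,H,I,A,B,C,D]
After op 5 (swap(1, 6)): offset=4, physical=[A,b,C,D,E,B,G,H,I], logical=[E,B,G,H,I,A,b,C,D]
After op 6 (replace(6, 'k')): offset=4, physical=[A,k,C,D,E,B,G,H,I], logical=[E,B,G,H,I,A,k,C,D]
After op 7 (replace(6, 'd')): offset=4, physical=[A,d,C,D,E,B,G,H,I], logical=[E,B,G,H,I,A,d,C,D]
After op 8 (rotate(+3)): offset=7, physical=[A,d,C,D,E,B,G,H,I], logical=[H,I,A,d,C,D,E,B,G]
After op 9 (replace(0, 'b')): offset=7, physical=[A,d,C,D,E,B,G,b,I], logical=[b,I,A,d,C,D,E,B,G]
After op 10 (replace(4, 'l')): offset=7, physical=[A,d,l,D,E,B,G,b,I], logical=[b,I,A,d,l,D,E,B,G]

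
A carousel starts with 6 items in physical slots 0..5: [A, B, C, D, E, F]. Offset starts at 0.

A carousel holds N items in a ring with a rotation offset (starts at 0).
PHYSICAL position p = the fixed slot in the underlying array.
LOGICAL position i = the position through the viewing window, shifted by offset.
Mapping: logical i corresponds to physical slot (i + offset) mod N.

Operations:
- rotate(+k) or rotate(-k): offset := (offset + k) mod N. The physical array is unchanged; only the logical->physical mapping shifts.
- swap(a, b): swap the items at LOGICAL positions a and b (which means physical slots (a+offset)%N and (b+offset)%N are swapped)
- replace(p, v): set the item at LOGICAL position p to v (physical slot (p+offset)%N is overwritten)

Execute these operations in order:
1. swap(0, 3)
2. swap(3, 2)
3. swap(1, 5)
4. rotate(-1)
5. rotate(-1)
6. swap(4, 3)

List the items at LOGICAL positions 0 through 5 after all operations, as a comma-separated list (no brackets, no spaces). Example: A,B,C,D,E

After op 1 (swap(0, 3)): offset=0, physical=[D,B,C,A,E,F], logical=[D,B,C,A,E,F]
After op 2 (swap(3, 2)): offset=0, physical=[D,B,A,C,E,F], logical=[D,B,A,C,E,F]
After op 3 (swap(1, 5)): offset=0, physical=[D,F,A,C,E,B], logical=[D,F,A,C,E,B]
After op 4 (rotate(-1)): offset=5, physical=[D,F,A,C,E,B], logical=[B,D,F,A,C,E]
After op 5 (rotate(-1)): offset=4, physical=[D,F,A,C,E,B], logical=[E,B,D,F,A,C]
After op 6 (swap(4, 3)): offset=4, physical=[D,A,F,C,E,B], logical=[E,B,D,A,F,C]

Answer: E,B,D,A,F,C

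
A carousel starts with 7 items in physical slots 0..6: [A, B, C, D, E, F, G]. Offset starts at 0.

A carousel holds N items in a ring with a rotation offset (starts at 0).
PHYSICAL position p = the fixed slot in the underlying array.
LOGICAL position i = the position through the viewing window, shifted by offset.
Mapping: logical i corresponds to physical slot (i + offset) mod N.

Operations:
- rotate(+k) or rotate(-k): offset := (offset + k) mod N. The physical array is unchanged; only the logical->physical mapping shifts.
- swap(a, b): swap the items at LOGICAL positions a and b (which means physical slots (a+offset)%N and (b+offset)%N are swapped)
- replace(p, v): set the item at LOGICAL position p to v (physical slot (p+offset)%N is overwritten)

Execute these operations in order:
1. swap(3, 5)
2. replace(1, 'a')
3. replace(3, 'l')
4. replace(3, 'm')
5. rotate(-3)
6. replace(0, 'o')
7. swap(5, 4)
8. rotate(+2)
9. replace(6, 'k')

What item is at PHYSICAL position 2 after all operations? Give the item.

After op 1 (swap(3, 5)): offset=0, physical=[A,B,C,F,E,D,G], logical=[A,B,C,F,E,D,G]
After op 2 (replace(1, 'a')): offset=0, physical=[A,a,C,F,E,D,G], logical=[A,a,C,F,E,D,G]
After op 3 (replace(3, 'l')): offset=0, physical=[A,a,C,l,E,D,G], logical=[A,a,C,l,E,D,G]
After op 4 (replace(3, 'm')): offset=0, physical=[A,a,C,m,E,D,G], logical=[A,a,C,m,E,D,G]
After op 5 (rotate(-3)): offset=4, physical=[A,a,C,m,E,D,G], logical=[E,D,G,A,a,C,m]
After op 6 (replace(0, 'o')): offset=4, physical=[A,a,C,m,o,D,G], logical=[o,D,G,A,a,C,m]
After op 7 (swap(5, 4)): offset=4, physical=[A,C,a,m,o,D,G], logical=[o,D,G,A,C,a,m]
After op 8 (rotate(+2)): offset=6, physical=[A,C,a,m,o,D,G], logical=[G,A,C,a,m,o,D]
After op 9 (replace(6, 'k')): offset=6, physical=[A,C,a,m,o,k,G], logical=[G,A,C,a,m,o,k]

Answer: a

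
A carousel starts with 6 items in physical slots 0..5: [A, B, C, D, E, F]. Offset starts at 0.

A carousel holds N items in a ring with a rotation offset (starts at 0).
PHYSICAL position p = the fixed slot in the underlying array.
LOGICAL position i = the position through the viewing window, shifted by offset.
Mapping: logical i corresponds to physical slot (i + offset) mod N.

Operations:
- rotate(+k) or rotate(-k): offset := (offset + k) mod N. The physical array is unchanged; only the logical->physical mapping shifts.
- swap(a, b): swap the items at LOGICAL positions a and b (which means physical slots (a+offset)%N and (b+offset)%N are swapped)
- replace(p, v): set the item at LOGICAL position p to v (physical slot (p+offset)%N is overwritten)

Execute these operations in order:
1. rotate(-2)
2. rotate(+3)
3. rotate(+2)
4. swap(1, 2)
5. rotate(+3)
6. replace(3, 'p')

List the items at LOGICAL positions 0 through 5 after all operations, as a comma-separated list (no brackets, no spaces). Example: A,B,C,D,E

After op 1 (rotate(-2)): offset=4, physical=[A,B,C,D,E,F], logical=[E,F,A,B,C,D]
After op 2 (rotate(+3)): offset=1, physical=[A,B,C,D,E,F], logical=[B,C,D,E,F,A]
After op 3 (rotate(+2)): offset=3, physical=[A,B,C,D,E,F], logical=[D,E,F,A,B,C]
After op 4 (swap(1, 2)): offset=3, physical=[A,B,C,D,F,E], logical=[D,F,E,A,B,C]
After op 5 (rotate(+3)): offset=0, physical=[A,B,C,D,F,E], logical=[A,B,C,D,F,E]
After op 6 (replace(3, 'p')): offset=0, physical=[A,B,C,p,F,E], logical=[A,B,C,p,F,E]

Answer: A,B,C,p,F,E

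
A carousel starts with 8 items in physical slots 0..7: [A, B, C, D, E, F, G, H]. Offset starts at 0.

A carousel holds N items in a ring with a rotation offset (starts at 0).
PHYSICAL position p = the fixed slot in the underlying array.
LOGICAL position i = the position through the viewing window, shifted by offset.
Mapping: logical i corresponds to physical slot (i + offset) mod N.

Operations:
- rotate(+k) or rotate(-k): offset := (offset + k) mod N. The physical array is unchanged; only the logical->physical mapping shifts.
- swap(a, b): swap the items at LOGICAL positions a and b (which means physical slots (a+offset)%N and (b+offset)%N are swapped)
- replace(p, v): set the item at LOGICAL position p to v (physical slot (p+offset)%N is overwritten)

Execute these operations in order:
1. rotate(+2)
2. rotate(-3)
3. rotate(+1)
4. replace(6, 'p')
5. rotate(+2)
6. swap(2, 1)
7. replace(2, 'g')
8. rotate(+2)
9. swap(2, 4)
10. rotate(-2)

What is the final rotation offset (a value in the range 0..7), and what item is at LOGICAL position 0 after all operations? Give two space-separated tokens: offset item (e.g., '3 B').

Answer: 2 C

Derivation:
After op 1 (rotate(+2)): offset=2, physical=[A,B,C,D,E,F,G,H], logical=[C,D,E,F,G,H,A,B]
After op 2 (rotate(-3)): offset=7, physical=[A,B,C,D,E,F,G,H], logical=[H,A,B,C,D,E,F,G]
After op 3 (rotate(+1)): offset=0, physical=[A,B,C,D,E,F,G,H], logical=[A,B,C,D,E,F,G,H]
After op 4 (replace(6, 'p')): offset=0, physical=[A,B,C,D,E,F,p,H], logical=[A,B,C,D,E,F,p,H]
After op 5 (rotate(+2)): offset=2, physical=[A,B,C,D,E,F,p,H], logical=[C,D,E,F,p,H,A,B]
After op 6 (swap(2, 1)): offset=2, physical=[A,B,C,E,D,F,p,H], logical=[C,E,D,F,p,H,A,B]
After op 7 (replace(2, 'g')): offset=2, physical=[A,B,C,E,g,F,p,H], logical=[C,E,g,F,p,H,A,B]
After op 8 (rotate(+2)): offset=4, physical=[A,B,C,E,g,F,p,H], logical=[g,F,p,H,A,B,C,E]
After op 9 (swap(2, 4)): offset=4, physical=[p,B,C,E,g,F,A,H], logical=[g,F,A,H,p,B,C,E]
After op 10 (rotate(-2)): offset=2, physical=[p,B,C,E,g,F,A,H], logical=[C,E,g,F,A,H,p,B]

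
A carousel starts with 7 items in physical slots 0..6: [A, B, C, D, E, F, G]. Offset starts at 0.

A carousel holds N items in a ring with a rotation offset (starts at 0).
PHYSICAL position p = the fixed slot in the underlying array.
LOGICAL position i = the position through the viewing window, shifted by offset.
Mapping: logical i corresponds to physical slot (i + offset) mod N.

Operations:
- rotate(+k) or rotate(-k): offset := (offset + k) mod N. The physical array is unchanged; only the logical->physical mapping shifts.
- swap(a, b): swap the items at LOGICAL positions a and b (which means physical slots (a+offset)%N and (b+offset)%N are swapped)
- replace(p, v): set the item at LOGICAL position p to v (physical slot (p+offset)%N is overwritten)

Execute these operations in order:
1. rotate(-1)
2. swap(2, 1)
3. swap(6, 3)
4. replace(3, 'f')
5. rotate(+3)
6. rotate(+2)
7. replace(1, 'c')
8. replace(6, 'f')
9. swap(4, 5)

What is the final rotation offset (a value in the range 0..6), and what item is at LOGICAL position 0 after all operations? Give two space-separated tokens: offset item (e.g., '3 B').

After op 1 (rotate(-1)): offset=6, physical=[A,B,C,D,E,F,G], logical=[G,A,B,C,D,E,F]
After op 2 (swap(2, 1)): offset=6, physical=[B,A,C,D,E,F,G], logical=[G,B,A,C,D,E,F]
After op 3 (swap(6, 3)): offset=6, physical=[B,A,F,D,E,C,G], logical=[G,B,A,F,D,E,C]
After op 4 (replace(3, 'f')): offset=6, physical=[B,A,f,D,E,C,G], logical=[G,B,A,f,D,E,C]
After op 5 (rotate(+3)): offset=2, physical=[B,A,f,D,E,C,G], logical=[f,D,E,C,G,B,A]
After op 6 (rotate(+2)): offset=4, physical=[B,A,f,D,E,C,G], logical=[E,C,G,B,A,f,D]
After op 7 (replace(1, 'c')): offset=4, physical=[B,A,f,D,E,c,G], logical=[E,c,G,B,A,f,D]
After op 8 (replace(6, 'f')): offset=4, physical=[B,A,f,f,E,c,G], logical=[E,c,G,B,A,f,f]
After op 9 (swap(4, 5)): offset=4, physical=[B,f,A,f,E,c,G], logical=[E,c,G,B,f,A,f]

Answer: 4 E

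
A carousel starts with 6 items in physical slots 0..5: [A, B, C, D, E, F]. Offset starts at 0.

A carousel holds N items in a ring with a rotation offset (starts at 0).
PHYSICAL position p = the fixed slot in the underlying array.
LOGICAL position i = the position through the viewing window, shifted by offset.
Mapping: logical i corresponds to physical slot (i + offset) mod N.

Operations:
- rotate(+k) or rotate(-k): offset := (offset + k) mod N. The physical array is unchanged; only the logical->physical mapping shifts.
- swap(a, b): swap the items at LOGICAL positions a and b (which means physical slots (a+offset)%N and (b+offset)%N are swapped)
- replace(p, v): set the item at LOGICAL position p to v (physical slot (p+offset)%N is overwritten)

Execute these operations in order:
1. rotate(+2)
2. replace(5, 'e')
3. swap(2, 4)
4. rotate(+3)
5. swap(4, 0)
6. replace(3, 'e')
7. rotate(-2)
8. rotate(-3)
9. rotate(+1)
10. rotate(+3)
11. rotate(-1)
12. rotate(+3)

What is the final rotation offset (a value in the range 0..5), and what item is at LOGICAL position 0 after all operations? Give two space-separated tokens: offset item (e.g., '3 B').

After op 1 (rotate(+2)): offset=2, physical=[A,B,C,D,E,F], logical=[C,D,E,F,A,B]
After op 2 (replace(5, 'e')): offset=2, physical=[A,e,C,D,E,F], logical=[C,D,E,F,A,e]
After op 3 (swap(2, 4)): offset=2, physical=[E,e,C,D,A,F], logical=[C,D,A,F,E,e]
After op 4 (rotate(+3)): offset=5, physical=[E,e,C,D,A,F], logical=[F,E,e,C,D,A]
After op 5 (swap(4, 0)): offset=5, physical=[E,e,C,F,A,D], logical=[D,E,e,C,F,A]
After op 6 (replace(3, 'e')): offset=5, physical=[E,e,e,F,A,D], logical=[D,E,e,e,F,A]
After op 7 (rotate(-2)): offset=3, physical=[E,e,e,F,A,D], logical=[F,A,D,E,e,e]
After op 8 (rotate(-3)): offset=0, physical=[E,e,e,F,A,D], logical=[E,e,e,F,A,D]
After op 9 (rotate(+1)): offset=1, physical=[E,e,e,F,A,D], logical=[e,e,F,A,D,E]
After op 10 (rotate(+3)): offset=4, physical=[E,e,e,F,A,D], logical=[A,D,E,e,e,F]
After op 11 (rotate(-1)): offset=3, physical=[E,e,e,F,A,D], logical=[F,A,D,E,e,e]
After op 12 (rotate(+3)): offset=0, physical=[E,e,e,F,A,D], logical=[E,e,e,F,A,D]

Answer: 0 E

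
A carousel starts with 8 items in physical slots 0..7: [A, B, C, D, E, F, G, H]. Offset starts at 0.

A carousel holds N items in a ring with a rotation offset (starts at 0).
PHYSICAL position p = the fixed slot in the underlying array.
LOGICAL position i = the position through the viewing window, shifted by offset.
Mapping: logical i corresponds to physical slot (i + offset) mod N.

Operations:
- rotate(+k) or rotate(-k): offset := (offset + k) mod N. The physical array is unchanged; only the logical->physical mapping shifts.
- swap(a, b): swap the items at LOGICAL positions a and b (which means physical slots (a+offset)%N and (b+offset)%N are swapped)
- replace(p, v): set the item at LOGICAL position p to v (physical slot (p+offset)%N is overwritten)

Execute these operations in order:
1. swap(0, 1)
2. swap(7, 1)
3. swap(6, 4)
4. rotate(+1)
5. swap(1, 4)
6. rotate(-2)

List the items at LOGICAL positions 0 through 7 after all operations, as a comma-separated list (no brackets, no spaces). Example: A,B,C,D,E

Answer: A,B,H,F,D,G,C,E

Derivation:
After op 1 (swap(0, 1)): offset=0, physical=[B,A,C,D,E,F,G,H], logical=[B,A,C,D,E,F,G,H]
After op 2 (swap(7, 1)): offset=0, physical=[B,H,C,D,E,F,G,A], logical=[B,H,C,D,E,F,G,A]
After op 3 (swap(6, 4)): offset=0, physical=[B,H,C,D,G,F,E,A], logical=[B,H,C,D,G,F,E,A]
After op 4 (rotate(+1)): offset=1, physical=[B,H,C,D,G,F,E,A], logical=[H,C,D,G,F,E,A,B]
After op 5 (swap(1, 4)): offset=1, physical=[B,H,F,D,G,C,E,A], logical=[H,F,D,G,C,E,A,B]
After op 6 (rotate(-2)): offset=7, physical=[B,H,F,D,G,C,E,A], logical=[A,B,H,F,D,G,C,E]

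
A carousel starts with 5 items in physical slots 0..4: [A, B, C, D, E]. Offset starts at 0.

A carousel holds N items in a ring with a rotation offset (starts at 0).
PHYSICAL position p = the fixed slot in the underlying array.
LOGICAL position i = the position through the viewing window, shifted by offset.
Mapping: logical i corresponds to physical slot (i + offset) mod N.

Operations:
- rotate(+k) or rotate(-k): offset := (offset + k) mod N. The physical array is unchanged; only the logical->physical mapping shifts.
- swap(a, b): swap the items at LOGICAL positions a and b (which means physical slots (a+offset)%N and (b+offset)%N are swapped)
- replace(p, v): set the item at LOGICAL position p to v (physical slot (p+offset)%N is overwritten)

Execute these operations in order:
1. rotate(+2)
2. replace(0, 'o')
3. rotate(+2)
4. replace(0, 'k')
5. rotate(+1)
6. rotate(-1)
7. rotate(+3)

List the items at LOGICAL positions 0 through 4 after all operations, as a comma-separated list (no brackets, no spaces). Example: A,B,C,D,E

Answer: o,D,k,A,B

Derivation:
After op 1 (rotate(+2)): offset=2, physical=[A,B,C,D,E], logical=[C,D,E,A,B]
After op 2 (replace(0, 'o')): offset=2, physical=[A,B,o,D,E], logical=[o,D,E,A,B]
After op 3 (rotate(+2)): offset=4, physical=[A,B,o,D,E], logical=[E,A,B,o,D]
After op 4 (replace(0, 'k')): offset=4, physical=[A,B,o,D,k], logical=[k,A,B,o,D]
After op 5 (rotate(+1)): offset=0, physical=[A,B,o,D,k], logical=[A,B,o,D,k]
After op 6 (rotate(-1)): offset=4, physical=[A,B,o,D,k], logical=[k,A,B,o,D]
After op 7 (rotate(+3)): offset=2, physical=[A,B,o,D,k], logical=[o,D,k,A,B]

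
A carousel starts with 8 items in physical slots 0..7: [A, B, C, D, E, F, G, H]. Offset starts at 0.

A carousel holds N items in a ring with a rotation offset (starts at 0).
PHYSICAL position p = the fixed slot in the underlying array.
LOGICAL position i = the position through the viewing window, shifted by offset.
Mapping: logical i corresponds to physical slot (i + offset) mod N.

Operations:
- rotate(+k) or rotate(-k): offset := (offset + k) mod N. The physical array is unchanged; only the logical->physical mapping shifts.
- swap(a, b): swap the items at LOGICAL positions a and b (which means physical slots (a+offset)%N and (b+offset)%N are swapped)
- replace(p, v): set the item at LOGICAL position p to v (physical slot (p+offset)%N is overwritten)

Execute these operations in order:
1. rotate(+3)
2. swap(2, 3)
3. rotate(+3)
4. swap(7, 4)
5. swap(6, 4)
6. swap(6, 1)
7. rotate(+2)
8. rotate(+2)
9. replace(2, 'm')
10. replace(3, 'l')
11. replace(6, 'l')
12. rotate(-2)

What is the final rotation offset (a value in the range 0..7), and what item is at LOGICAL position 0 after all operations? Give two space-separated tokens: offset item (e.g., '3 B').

Answer: 0 l

Derivation:
After op 1 (rotate(+3)): offset=3, physical=[A,B,C,D,E,F,G,H], logical=[D,E,F,G,H,A,B,C]
After op 2 (swap(2, 3)): offset=3, physical=[A,B,C,D,E,G,F,H], logical=[D,E,G,F,H,A,B,C]
After op 3 (rotate(+3)): offset=6, physical=[A,B,C,D,E,G,F,H], logical=[F,H,A,B,C,D,E,G]
After op 4 (swap(7, 4)): offset=6, physical=[A,B,G,D,E,C,F,H], logical=[F,H,A,B,G,D,E,C]
After op 5 (swap(6, 4)): offset=6, physical=[A,B,E,D,G,C,F,H], logical=[F,H,A,B,E,D,G,C]
After op 6 (swap(6, 1)): offset=6, physical=[A,B,E,D,H,C,F,G], logical=[F,G,A,B,E,D,H,C]
After op 7 (rotate(+2)): offset=0, physical=[A,B,E,D,H,C,F,G], logical=[A,B,E,D,H,C,F,G]
After op 8 (rotate(+2)): offset=2, physical=[A,B,E,D,H,C,F,G], logical=[E,D,H,C,F,G,A,B]
After op 9 (replace(2, 'm')): offset=2, physical=[A,B,E,D,m,C,F,G], logical=[E,D,m,C,F,G,A,B]
After op 10 (replace(3, 'l')): offset=2, physical=[A,B,E,D,m,l,F,G], logical=[E,D,m,l,F,G,A,B]
After op 11 (replace(6, 'l')): offset=2, physical=[l,B,E,D,m,l,F,G], logical=[E,D,m,l,F,G,l,B]
After op 12 (rotate(-2)): offset=0, physical=[l,B,E,D,m,l,F,G], logical=[l,B,E,D,m,l,F,G]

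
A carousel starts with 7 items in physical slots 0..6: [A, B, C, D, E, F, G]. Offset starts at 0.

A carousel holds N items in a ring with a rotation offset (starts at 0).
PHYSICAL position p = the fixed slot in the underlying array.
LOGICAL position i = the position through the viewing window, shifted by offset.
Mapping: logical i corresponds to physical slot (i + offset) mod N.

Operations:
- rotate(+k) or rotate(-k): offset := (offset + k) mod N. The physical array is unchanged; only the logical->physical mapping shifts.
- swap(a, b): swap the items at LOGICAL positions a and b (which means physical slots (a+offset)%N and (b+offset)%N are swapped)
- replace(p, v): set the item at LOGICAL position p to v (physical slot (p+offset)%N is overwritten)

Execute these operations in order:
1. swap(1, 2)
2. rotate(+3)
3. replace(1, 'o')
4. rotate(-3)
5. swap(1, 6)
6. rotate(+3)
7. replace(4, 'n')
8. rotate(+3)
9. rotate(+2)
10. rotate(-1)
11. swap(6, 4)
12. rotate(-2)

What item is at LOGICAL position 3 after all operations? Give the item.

After op 1 (swap(1, 2)): offset=0, physical=[A,C,B,D,E,F,G], logical=[A,C,B,D,E,F,G]
After op 2 (rotate(+3)): offset=3, physical=[A,C,B,D,E,F,G], logical=[D,E,F,G,A,C,B]
After op 3 (replace(1, 'o')): offset=3, physical=[A,C,B,D,o,F,G], logical=[D,o,F,G,A,C,B]
After op 4 (rotate(-3)): offset=0, physical=[A,C,B,D,o,F,G], logical=[A,C,B,D,o,F,G]
After op 5 (swap(1, 6)): offset=0, physical=[A,G,B,D,o,F,C], logical=[A,G,B,D,o,F,C]
After op 6 (rotate(+3)): offset=3, physical=[A,G,B,D,o,F,C], logical=[D,o,F,C,A,G,B]
After op 7 (replace(4, 'n')): offset=3, physical=[n,G,B,D,o,F,C], logical=[D,o,F,C,n,G,B]
After op 8 (rotate(+3)): offset=6, physical=[n,G,B,D,o,F,C], logical=[C,n,G,B,D,o,F]
After op 9 (rotate(+2)): offset=1, physical=[n,G,B,D,o,F,C], logical=[G,B,D,o,F,C,n]
After op 10 (rotate(-1)): offset=0, physical=[n,G,B,D,o,F,C], logical=[n,G,B,D,o,F,C]
After op 11 (swap(6, 4)): offset=0, physical=[n,G,B,D,C,F,o], logical=[n,G,B,D,C,F,o]
After op 12 (rotate(-2)): offset=5, physical=[n,G,B,D,C,F,o], logical=[F,o,n,G,B,D,C]

Answer: G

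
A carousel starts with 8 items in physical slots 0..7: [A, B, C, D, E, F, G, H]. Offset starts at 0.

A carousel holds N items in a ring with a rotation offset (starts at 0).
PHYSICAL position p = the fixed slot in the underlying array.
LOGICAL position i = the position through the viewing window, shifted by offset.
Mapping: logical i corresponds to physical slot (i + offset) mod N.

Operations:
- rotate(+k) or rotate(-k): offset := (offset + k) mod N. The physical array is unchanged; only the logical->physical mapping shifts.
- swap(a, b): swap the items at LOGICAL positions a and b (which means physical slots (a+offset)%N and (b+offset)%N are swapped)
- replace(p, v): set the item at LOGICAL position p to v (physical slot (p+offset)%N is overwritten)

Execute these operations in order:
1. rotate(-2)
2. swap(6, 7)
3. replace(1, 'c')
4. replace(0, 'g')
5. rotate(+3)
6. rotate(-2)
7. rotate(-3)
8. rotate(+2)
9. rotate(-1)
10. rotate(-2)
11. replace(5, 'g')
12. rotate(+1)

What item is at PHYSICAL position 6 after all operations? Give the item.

After op 1 (rotate(-2)): offset=6, physical=[A,B,C,D,E,F,G,H], logical=[G,H,A,B,C,D,E,F]
After op 2 (swap(6, 7)): offset=6, physical=[A,B,C,D,F,E,G,H], logical=[G,H,A,B,C,D,F,E]
After op 3 (replace(1, 'c')): offset=6, physical=[A,B,C,D,F,E,G,c], logical=[G,c,A,B,C,D,F,E]
After op 4 (replace(0, 'g')): offset=6, physical=[A,B,C,D,F,E,g,c], logical=[g,c,A,B,C,D,F,E]
After op 5 (rotate(+3)): offset=1, physical=[A,B,C,D,F,E,g,c], logical=[B,C,D,F,E,g,c,A]
After op 6 (rotate(-2)): offset=7, physical=[A,B,C,D,F,E,g,c], logical=[c,A,B,C,D,F,E,g]
After op 7 (rotate(-3)): offset=4, physical=[A,B,C,D,F,E,g,c], logical=[F,E,g,c,A,B,C,D]
After op 8 (rotate(+2)): offset=6, physical=[A,B,C,D,F,E,g,c], logical=[g,c,A,B,C,D,F,E]
After op 9 (rotate(-1)): offset=5, physical=[A,B,C,D,F,E,g,c], logical=[E,g,c,A,B,C,D,F]
After op 10 (rotate(-2)): offset=3, physical=[A,B,C,D,F,E,g,c], logical=[D,F,E,g,c,A,B,C]
After op 11 (replace(5, 'g')): offset=3, physical=[g,B,C,D,F,E,g,c], logical=[D,F,E,g,c,g,B,C]
After op 12 (rotate(+1)): offset=4, physical=[g,B,C,D,F,E,g,c], logical=[F,E,g,c,g,B,C,D]

Answer: g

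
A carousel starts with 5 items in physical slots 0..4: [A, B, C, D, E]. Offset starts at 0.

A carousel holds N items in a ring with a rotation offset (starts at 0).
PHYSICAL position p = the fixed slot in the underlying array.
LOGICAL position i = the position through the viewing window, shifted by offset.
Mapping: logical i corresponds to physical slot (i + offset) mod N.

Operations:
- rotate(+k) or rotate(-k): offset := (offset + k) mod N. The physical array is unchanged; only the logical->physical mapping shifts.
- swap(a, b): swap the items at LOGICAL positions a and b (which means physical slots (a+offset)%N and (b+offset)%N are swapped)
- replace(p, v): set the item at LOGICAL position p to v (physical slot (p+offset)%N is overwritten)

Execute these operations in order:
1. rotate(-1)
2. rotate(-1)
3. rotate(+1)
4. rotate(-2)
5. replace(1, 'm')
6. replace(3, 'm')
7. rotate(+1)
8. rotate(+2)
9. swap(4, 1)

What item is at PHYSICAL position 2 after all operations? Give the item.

Answer: C

Derivation:
After op 1 (rotate(-1)): offset=4, physical=[A,B,C,D,E], logical=[E,A,B,C,D]
After op 2 (rotate(-1)): offset=3, physical=[A,B,C,D,E], logical=[D,E,A,B,C]
After op 3 (rotate(+1)): offset=4, physical=[A,B,C,D,E], logical=[E,A,B,C,D]
After op 4 (rotate(-2)): offset=2, physical=[A,B,C,D,E], logical=[C,D,E,A,B]
After op 5 (replace(1, 'm')): offset=2, physical=[A,B,C,m,E], logical=[C,m,E,A,B]
After op 6 (replace(3, 'm')): offset=2, physical=[m,B,C,m,E], logical=[C,m,E,m,B]
After op 7 (rotate(+1)): offset=3, physical=[m,B,C,m,E], logical=[m,E,m,B,C]
After op 8 (rotate(+2)): offset=0, physical=[m,B,C,m,E], logical=[m,B,C,m,E]
After op 9 (swap(4, 1)): offset=0, physical=[m,E,C,m,B], logical=[m,E,C,m,B]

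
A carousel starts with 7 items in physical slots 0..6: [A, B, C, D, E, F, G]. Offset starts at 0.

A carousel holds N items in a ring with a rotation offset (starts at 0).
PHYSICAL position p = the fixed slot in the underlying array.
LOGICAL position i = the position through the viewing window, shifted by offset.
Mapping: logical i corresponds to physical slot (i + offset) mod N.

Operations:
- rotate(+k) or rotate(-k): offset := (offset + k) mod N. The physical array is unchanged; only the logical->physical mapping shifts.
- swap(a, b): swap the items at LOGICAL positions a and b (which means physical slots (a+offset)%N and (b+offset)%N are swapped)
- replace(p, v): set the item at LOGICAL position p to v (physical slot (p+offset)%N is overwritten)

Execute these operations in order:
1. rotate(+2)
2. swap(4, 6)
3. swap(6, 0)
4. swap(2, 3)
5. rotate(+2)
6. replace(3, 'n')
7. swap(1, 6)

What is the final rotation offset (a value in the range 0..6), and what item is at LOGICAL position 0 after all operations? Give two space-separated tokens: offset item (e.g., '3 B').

After op 1 (rotate(+2)): offset=2, physical=[A,B,C,D,E,F,G], logical=[C,D,E,F,G,A,B]
After op 2 (swap(4, 6)): offset=2, physical=[A,G,C,D,E,F,B], logical=[C,D,E,F,B,A,G]
After op 3 (swap(6, 0)): offset=2, physical=[A,C,G,D,E,F,B], logical=[G,D,E,F,B,A,C]
After op 4 (swap(2, 3)): offset=2, physical=[A,C,G,D,F,E,B], logical=[G,D,F,E,B,A,C]
After op 5 (rotate(+2)): offset=4, physical=[A,C,G,D,F,E,B], logical=[F,E,B,A,C,G,D]
After op 6 (replace(3, 'n')): offset=4, physical=[n,C,G,D,F,E,B], logical=[F,E,B,n,C,G,D]
After op 7 (swap(1, 6)): offset=4, physical=[n,C,G,E,F,D,B], logical=[F,D,B,n,C,G,E]

Answer: 4 F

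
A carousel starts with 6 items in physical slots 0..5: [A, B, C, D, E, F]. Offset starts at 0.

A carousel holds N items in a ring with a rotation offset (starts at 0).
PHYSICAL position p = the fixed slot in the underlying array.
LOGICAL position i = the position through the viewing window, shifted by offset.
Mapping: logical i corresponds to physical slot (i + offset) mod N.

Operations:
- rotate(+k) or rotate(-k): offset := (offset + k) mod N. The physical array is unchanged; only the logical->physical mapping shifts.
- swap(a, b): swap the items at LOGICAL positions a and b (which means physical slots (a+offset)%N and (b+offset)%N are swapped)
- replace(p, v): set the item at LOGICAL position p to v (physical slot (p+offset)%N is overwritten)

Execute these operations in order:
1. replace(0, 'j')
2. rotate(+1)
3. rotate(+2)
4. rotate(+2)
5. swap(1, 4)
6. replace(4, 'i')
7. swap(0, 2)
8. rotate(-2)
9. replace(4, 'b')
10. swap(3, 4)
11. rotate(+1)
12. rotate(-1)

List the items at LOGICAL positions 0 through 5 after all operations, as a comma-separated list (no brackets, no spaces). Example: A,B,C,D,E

Answer: i,E,B,b,D,C

Derivation:
After op 1 (replace(0, 'j')): offset=0, physical=[j,B,C,D,E,F], logical=[j,B,C,D,E,F]
After op 2 (rotate(+1)): offset=1, physical=[j,B,C,D,E,F], logical=[B,C,D,E,F,j]
After op 3 (rotate(+2)): offset=3, physical=[j,B,C,D,E,F], logical=[D,E,F,j,B,C]
After op 4 (rotate(+2)): offset=5, physical=[j,B,C,D,E,F], logical=[F,j,B,C,D,E]
After op 5 (swap(1, 4)): offset=5, physical=[D,B,C,j,E,F], logical=[F,D,B,C,j,E]
After op 6 (replace(4, 'i')): offset=5, physical=[D,B,C,i,E,F], logical=[F,D,B,C,i,E]
After op 7 (swap(0, 2)): offset=5, physical=[D,F,C,i,E,B], logical=[B,D,F,C,i,E]
After op 8 (rotate(-2)): offset=3, physical=[D,F,C,i,E,B], logical=[i,E,B,D,F,C]
After op 9 (replace(4, 'b')): offset=3, physical=[D,b,C,i,E,B], logical=[i,E,B,D,b,C]
After op 10 (swap(3, 4)): offset=3, physical=[b,D,C,i,E,B], logical=[i,E,B,b,D,C]
After op 11 (rotate(+1)): offset=4, physical=[b,D,C,i,E,B], logical=[E,B,b,D,C,i]
After op 12 (rotate(-1)): offset=3, physical=[b,D,C,i,E,B], logical=[i,E,B,b,D,C]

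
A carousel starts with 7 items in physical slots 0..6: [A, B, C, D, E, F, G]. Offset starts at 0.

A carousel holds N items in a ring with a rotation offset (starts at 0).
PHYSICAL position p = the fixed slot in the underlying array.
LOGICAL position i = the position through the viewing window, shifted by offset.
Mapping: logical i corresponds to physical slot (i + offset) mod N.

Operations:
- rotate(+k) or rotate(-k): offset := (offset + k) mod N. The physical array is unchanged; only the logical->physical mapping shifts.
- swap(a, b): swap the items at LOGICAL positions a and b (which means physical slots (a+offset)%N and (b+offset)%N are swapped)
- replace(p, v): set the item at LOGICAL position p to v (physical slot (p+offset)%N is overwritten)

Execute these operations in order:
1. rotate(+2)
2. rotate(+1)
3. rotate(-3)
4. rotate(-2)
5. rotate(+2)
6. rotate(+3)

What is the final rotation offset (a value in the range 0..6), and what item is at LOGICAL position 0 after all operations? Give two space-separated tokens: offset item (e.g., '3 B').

Answer: 3 D

Derivation:
After op 1 (rotate(+2)): offset=2, physical=[A,B,C,D,E,F,G], logical=[C,D,E,F,G,A,B]
After op 2 (rotate(+1)): offset=3, physical=[A,B,C,D,E,F,G], logical=[D,E,F,G,A,B,C]
After op 3 (rotate(-3)): offset=0, physical=[A,B,C,D,E,F,G], logical=[A,B,C,D,E,F,G]
After op 4 (rotate(-2)): offset=5, physical=[A,B,C,D,E,F,G], logical=[F,G,A,B,C,D,E]
After op 5 (rotate(+2)): offset=0, physical=[A,B,C,D,E,F,G], logical=[A,B,C,D,E,F,G]
After op 6 (rotate(+3)): offset=3, physical=[A,B,C,D,E,F,G], logical=[D,E,F,G,A,B,C]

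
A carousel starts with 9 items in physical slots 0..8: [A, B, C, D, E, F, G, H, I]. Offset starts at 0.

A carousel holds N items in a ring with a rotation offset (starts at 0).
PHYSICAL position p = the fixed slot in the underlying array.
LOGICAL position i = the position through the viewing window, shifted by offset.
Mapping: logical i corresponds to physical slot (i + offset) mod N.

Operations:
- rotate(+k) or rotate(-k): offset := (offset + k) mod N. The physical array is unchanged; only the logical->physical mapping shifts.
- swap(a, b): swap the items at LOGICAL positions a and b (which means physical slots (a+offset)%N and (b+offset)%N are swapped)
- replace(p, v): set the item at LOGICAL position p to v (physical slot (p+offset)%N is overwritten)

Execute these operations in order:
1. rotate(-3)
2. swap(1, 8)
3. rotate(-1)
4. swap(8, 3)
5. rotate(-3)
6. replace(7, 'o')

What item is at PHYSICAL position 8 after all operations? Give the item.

After op 1 (rotate(-3)): offset=6, physical=[A,B,C,D,E,F,G,H,I], logical=[G,H,I,A,B,C,D,E,F]
After op 2 (swap(1, 8)): offset=6, physical=[A,B,C,D,E,H,G,F,I], logical=[G,F,I,A,B,C,D,E,H]
After op 3 (rotate(-1)): offset=5, physical=[A,B,C,D,E,H,G,F,I], logical=[H,G,F,I,A,B,C,D,E]
After op 4 (swap(8, 3)): offset=5, physical=[A,B,C,D,I,H,G,F,E], logical=[H,G,F,E,A,B,C,D,I]
After op 5 (rotate(-3)): offset=2, physical=[A,B,C,D,I,H,G,F,E], logical=[C,D,I,H,G,F,E,A,B]
After op 6 (replace(7, 'o')): offset=2, physical=[o,B,C,D,I,H,G,F,E], logical=[C,D,I,H,G,F,E,o,B]

Answer: E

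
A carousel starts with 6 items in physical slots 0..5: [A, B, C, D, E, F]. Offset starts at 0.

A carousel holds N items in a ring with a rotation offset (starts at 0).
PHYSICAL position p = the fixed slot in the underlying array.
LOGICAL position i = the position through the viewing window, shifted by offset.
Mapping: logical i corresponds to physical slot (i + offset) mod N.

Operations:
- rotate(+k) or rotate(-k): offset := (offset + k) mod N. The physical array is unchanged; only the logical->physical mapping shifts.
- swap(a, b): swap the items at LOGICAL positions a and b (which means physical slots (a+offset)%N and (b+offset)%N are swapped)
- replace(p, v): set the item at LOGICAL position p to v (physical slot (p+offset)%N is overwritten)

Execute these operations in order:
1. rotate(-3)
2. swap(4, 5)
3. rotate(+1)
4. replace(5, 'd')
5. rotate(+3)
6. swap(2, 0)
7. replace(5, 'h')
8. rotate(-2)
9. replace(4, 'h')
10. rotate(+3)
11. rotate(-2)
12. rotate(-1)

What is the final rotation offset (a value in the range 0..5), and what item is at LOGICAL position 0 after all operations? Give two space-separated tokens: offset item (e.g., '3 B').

Answer: 5 F

Derivation:
After op 1 (rotate(-3)): offset=3, physical=[A,B,C,D,E,F], logical=[D,E,F,A,B,C]
After op 2 (swap(4, 5)): offset=3, physical=[A,C,B,D,E,F], logical=[D,E,F,A,C,B]
After op 3 (rotate(+1)): offset=4, physical=[A,C,B,D,E,F], logical=[E,F,A,C,B,D]
After op 4 (replace(5, 'd')): offset=4, physical=[A,C,B,d,E,F], logical=[E,F,A,C,B,d]
After op 5 (rotate(+3)): offset=1, physical=[A,C,B,d,E,F], logical=[C,B,d,E,F,A]
After op 6 (swap(2, 0)): offset=1, physical=[A,d,B,C,E,F], logical=[d,B,C,E,F,A]
After op 7 (replace(5, 'h')): offset=1, physical=[h,d,B,C,E,F], logical=[d,B,C,E,F,h]
After op 8 (rotate(-2)): offset=5, physical=[h,d,B,C,E,F], logical=[F,h,d,B,C,E]
After op 9 (replace(4, 'h')): offset=5, physical=[h,d,B,h,E,F], logical=[F,h,d,B,h,E]
After op 10 (rotate(+3)): offset=2, physical=[h,d,B,h,E,F], logical=[B,h,E,F,h,d]
After op 11 (rotate(-2)): offset=0, physical=[h,d,B,h,E,F], logical=[h,d,B,h,E,F]
After op 12 (rotate(-1)): offset=5, physical=[h,d,B,h,E,F], logical=[F,h,d,B,h,E]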